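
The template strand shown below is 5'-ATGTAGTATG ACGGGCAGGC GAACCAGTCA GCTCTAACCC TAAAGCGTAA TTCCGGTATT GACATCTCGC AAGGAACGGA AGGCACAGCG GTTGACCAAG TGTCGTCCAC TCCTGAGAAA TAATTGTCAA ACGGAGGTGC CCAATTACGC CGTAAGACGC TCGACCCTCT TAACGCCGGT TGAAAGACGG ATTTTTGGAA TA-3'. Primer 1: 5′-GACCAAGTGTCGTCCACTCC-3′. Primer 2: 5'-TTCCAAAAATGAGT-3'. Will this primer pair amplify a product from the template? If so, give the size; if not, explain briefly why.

No product — primer 2 has no binding site in the template.

Primer 2 (TTCCAAAAATGAGT) does not match the top strand, and its reverse complement ACTCATTTTTGGAA does not match either.
With no annealing site for primer 2, no amplification occurs.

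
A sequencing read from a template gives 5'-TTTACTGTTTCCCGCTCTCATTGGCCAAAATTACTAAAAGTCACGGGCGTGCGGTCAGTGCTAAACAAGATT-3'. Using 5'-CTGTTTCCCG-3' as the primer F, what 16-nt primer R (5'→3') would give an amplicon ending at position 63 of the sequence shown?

The forward primer binds at positions 5–14; the product's 3' end on the top strand is position 63.
The reverse primer anneals to the top strand over positions 48–63, i.e. to CGTGCGGTCAGTGCTA.
Its sequence written 5'→3' is the reverse complement: TAGCACTGACCGCACG.

5'-TAGCACTGACCGCACG-3'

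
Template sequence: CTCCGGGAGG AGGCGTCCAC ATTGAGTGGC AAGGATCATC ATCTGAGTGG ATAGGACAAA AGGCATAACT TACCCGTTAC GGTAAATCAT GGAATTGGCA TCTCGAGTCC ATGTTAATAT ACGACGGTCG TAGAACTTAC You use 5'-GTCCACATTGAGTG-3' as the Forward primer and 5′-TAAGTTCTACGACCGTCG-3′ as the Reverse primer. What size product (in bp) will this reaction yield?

Forward primer GTCCACATTGAGTG is found on the top strand at positions 15–28.
Taking the reverse complement of TAAGTTCTACGACCGTCG gives CGACGGTCGTAGAACTTA, found at positions 122–139 on the template; the primer anneals here to the top strand with its 3' end pointing upstream.
Product length = (reverse-primer end) − (forward-primer start) + 1 = 139 − 15 + 1 = 125 bp.

125 bp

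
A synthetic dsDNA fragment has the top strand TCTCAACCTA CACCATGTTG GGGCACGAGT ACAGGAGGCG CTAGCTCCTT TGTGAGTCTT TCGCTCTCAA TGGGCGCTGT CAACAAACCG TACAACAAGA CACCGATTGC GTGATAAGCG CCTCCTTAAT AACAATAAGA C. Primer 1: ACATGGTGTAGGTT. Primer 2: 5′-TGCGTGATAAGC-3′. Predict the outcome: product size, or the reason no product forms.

No product — the primers' 3' ends point away from each other.

Primer 1 (ACATGGTGTAGGTT) has reverse complement AACCTACACCATGT, which matches the top strand at positions 5–18; primer 1 anneals to the top strand there with its 3' end pointing upstream toward position 5.
Primer 2 (TGCGTGATAAGC) matches the top strand directly at positions 108–119; it anneals to the bottom strand with its 3' end pointing downstream toward position 119.
The 3' ends diverge (primer 1 extends toward position 1, primer 2 toward position 141), so the primers never converge on a shared product.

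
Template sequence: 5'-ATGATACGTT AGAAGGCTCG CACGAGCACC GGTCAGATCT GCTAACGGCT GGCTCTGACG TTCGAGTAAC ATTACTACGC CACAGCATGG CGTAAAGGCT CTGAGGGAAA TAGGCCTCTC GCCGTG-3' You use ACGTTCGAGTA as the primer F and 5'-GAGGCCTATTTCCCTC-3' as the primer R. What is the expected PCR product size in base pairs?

Scanning the template, ACGTTCGAGTA occurs at positions 58–68; this primer anneals to the bottom strand there with its 3' end pointing downstream.
Reverse complement of the reverse primer: GAGGGAAATAGGCCTC. This occurs on the top strand at positions 103–118.
Product length = (reverse-primer end) − (forward-primer start) + 1 = 118 − 58 + 1 = 61 bp.

61 bp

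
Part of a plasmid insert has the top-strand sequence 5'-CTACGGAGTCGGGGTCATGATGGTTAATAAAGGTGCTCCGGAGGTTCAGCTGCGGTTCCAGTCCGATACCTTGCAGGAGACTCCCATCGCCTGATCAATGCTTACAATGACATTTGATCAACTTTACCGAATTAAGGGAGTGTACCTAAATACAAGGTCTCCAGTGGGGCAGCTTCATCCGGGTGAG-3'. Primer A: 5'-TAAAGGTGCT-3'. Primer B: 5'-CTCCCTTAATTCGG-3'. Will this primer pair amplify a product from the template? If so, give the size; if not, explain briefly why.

Yes — a 113 bp product.

Primer A (TAAAGGTGCT) matches the top strand at positions 28–37; it acts as a forward primer.
Primer B's reverse complement is CCGAATTAAGGGAG, matching the top strand at positions 127–140; it acts as a reverse primer.
The 3' ends face each other across positions 28–140, giving a 113 bp product.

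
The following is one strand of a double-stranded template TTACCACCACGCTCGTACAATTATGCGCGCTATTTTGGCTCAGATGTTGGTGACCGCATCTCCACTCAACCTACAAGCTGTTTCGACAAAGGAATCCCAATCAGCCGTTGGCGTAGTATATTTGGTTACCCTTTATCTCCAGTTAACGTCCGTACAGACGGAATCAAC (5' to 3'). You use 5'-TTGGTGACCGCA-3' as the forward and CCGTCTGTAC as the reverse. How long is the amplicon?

The forward primer matches the template at positions 47–58.
Taking the reverse complement of CCGTCTGTAC gives GTACAGACGG, found at positions 152–161 on the template; the primer anneals here to the top strand with its 3' end pointing upstream.
Product length = (reverse-primer end) − (forward-primer start) + 1 = 161 − 47 + 1 = 115 bp.

115 bp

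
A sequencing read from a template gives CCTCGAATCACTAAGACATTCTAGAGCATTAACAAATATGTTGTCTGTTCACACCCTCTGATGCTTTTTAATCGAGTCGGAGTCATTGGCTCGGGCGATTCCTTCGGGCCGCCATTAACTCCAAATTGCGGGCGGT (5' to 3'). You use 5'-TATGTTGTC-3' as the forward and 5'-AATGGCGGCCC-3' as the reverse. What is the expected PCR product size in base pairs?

Scanning the template, TATGTTGTC occurs at positions 37–45; this primer anneals to the bottom strand there with its 3' end pointing downstream.
Taking the reverse complement of AATGGCGGCCC gives GGGCCGCCATT, found at positions 106–116 on the template; the primer anneals here to the top strand with its 3' end pointing upstream.
Amplicon spans positions 37–116: 80 bp.

80 bp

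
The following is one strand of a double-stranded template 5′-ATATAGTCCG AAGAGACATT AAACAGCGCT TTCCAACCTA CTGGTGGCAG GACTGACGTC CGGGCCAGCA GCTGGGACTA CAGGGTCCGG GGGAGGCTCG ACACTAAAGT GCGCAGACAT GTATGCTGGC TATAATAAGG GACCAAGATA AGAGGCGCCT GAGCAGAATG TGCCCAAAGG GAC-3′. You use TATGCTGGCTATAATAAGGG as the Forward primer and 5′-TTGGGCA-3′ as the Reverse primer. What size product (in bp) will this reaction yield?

56 bp

The forward primer matches the template at positions 122–141.
Reverse complement of the reverse primer: TGCCCAA. This occurs on the top strand at positions 171–177.
Amplicon spans positions 122–177: 56 bp.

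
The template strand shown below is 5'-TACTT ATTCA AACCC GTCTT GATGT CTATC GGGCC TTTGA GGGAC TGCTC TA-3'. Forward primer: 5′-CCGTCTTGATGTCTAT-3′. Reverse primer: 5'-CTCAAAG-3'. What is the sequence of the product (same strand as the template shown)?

5'-CCGTCTTGATGTCTATCGGGCCTTTGAG-3'

The forward primer matches the template at positions 14–29.
Reverse complement of the reverse primer: CTTTGAG. This occurs on the top strand at positions 35–41.
The product is the template from position 14 through 41 (28 bp).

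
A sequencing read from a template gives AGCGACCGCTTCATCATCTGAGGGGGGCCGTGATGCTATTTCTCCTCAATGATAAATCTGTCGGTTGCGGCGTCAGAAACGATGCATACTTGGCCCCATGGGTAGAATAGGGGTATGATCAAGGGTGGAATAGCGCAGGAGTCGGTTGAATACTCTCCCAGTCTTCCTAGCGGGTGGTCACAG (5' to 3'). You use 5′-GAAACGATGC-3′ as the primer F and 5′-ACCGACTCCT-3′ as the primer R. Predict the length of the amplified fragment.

Forward primer GAAACGATGC is found on the top strand at positions 76–85.
The reverse primer's reverse complement is AGGAGTCGGT, which matches the template at positions 137–146.
Product length = (reverse-primer end) − (forward-primer start) + 1 = 146 − 76 + 1 = 71 bp.

71 bp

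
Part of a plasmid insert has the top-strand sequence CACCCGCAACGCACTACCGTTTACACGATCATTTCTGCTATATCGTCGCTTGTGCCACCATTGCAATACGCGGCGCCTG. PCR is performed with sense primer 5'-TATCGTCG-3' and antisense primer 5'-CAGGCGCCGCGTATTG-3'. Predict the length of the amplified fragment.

The forward primer matches the template at positions 41–48.
Taking the reverse complement of CAGGCGCCGCGTATTG gives CAATACGCGGCGCCTG, found at positions 64–79 on the template; the primer anneals here to the top strand with its 3' end pointing upstream.
Amplicon spans positions 41–79: 39 bp.

39 bp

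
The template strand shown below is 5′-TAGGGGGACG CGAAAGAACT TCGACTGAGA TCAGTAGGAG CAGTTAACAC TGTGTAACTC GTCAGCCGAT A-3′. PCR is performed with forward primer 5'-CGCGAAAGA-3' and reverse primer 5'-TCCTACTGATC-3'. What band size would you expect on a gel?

31 bp

Forward primer CGCGAAAGA is found on the top strand at positions 9–17.
Reverse complement of the reverse primer: GATCAGTAGGA. This occurs on the top strand at positions 29–39.
Product length = (reverse-primer end) − (forward-primer start) + 1 = 39 − 9 + 1 = 31 bp.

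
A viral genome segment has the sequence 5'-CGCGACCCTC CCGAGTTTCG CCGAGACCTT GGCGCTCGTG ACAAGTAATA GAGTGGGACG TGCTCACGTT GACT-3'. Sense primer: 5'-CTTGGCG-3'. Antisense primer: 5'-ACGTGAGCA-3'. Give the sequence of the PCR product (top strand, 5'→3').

The forward primer matches the template at positions 28–34.
The reverse primer's reverse complement is TGCTCACGT, which matches the template at positions 61–69.
The product is the template from position 28 through 69 (42 bp).

5'-CTTGGCGCTCGTGACAAGTAATAGAGTGGGACGTGCTCACGT-3'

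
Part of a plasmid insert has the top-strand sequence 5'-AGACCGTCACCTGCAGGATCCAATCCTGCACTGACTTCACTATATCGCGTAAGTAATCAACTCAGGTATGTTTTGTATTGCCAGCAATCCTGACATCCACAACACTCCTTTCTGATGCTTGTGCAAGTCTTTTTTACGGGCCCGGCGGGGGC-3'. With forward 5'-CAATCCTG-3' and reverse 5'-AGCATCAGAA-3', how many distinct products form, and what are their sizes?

Two products: 99 bp, 35 bp

The forward primer CAATCCTG matches the top strand at positions 21–28, 85–92.
The reverse primer's reverse complement is TTCTGATGCT, matching at positions 110–119.
Each forward site pairs with the reverse site to give a product ending at position 119: sizes 99, 35 bp.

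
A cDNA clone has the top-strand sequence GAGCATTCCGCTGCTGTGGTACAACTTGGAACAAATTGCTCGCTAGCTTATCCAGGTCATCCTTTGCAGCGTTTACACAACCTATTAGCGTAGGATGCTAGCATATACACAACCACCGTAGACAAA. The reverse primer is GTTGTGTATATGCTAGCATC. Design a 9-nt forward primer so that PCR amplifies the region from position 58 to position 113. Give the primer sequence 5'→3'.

The reverse primer's reverse complement GATGCTAGCATATACACAAC matches the template at positions 94–113; the product starts at position 58.
The forward primer is identical to the top strand over positions 58–66: CATCCTTTG.

5'-CATCCTTTG-3'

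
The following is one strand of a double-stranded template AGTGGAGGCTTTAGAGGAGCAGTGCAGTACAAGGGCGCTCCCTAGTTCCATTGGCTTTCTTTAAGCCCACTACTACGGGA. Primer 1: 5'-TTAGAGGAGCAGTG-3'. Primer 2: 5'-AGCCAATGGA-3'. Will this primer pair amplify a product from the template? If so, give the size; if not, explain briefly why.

Primer 1 (TTAGAGGAGCAGTG) matches the top strand at positions 11–24; it acts as a forward primer.
Primer 2's reverse complement is TCCATTGGCT, matching the top strand at positions 47–56; it acts as a reverse primer.
The 3' ends face each other across positions 11–56, giving a 46 bp product.

Yes — a 46 bp product.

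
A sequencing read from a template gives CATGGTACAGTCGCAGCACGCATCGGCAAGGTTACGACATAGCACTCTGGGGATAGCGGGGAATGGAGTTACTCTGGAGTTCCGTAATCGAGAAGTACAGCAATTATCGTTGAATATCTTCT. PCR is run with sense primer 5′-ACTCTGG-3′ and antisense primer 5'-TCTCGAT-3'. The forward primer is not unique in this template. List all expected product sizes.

The forward primer ACTCTGG matches the top strand at positions 44–50, 71–77.
The reverse primer's reverse complement is ATCGAGA, matching at positions 87–93.
Each forward site pairs with the reverse site to give a product ending at position 93: sizes 50, 23 bp.

50 bp, 23 bp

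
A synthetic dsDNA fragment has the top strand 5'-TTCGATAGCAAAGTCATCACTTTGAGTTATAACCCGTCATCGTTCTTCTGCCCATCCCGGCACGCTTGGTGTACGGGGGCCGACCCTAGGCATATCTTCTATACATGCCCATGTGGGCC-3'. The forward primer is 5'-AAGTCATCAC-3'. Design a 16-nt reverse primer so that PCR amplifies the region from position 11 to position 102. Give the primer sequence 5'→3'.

The product's 3' end on the top strand is position 102.
The reverse primer anneals to the top strand over positions 87–102, i.e. to TAGGCATATCTTCTAT.
Its sequence written 5'→3' is the reverse complement: ATAGAAGATATGCCTA.

5'-ATAGAAGATATGCCTA-3'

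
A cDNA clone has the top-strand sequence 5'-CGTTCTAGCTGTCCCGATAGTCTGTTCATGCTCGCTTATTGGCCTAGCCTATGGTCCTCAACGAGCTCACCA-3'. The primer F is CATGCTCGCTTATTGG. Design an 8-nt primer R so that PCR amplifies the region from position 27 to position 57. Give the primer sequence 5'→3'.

5'-GGACCATA-3'

The product's 3' end on the top strand is position 57.
The reverse primer anneals to the top strand over positions 50–57, i.e. to TATGGTCC.
Its sequence written 5'→3' is the reverse complement: GGACCATA.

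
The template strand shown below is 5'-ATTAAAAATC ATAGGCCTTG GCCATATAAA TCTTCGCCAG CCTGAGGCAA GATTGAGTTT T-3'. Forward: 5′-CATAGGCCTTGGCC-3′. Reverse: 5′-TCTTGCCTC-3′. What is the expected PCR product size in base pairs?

43 bp

Forward primer CATAGGCCTTGGCC is found on the top strand at positions 10–23.
Reverse complement of the reverse primer: GAGGCAAGA. This occurs on the top strand at positions 44–52.
Product length = (reverse-primer end) − (forward-primer start) + 1 = 52 − 10 + 1 = 43 bp.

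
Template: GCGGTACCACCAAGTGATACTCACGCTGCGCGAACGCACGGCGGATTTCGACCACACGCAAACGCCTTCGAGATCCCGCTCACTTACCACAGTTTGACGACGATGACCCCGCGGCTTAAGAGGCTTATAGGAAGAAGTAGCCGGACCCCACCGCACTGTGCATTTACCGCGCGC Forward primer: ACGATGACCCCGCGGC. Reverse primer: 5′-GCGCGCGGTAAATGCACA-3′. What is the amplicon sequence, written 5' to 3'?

Forward primer ACGATGACCCCGCGGC is found on the top strand at positions 100–115.
The reverse primer's reverse complement is TGTGCATTTACCGCGCGC, which matches the template at positions 157–174.
The product is the template from position 100 through 174 (75 bp).

5'-ACGATGACCCCGCGGCTTAAGAGGCTTATAGGAAGAAGTAGCCGGACCCCACCGCACTGTGCATTTACCGCGCGC-3'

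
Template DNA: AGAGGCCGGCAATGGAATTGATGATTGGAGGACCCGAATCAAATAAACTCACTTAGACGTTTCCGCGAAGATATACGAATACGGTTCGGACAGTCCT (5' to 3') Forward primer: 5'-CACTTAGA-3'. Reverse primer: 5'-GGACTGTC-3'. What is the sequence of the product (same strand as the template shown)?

Forward primer CACTTAGA is found on the top strand at positions 50–57.
Reverse complement of the reverse primer: GACAGTCC. This occurs on the top strand at positions 89–96.
The product is the template from position 50 through 96 (47 bp).

5'-CACTTAGACGTTTCCGCGAAGATATACGAATACGGTTCGGACAGTCC-3'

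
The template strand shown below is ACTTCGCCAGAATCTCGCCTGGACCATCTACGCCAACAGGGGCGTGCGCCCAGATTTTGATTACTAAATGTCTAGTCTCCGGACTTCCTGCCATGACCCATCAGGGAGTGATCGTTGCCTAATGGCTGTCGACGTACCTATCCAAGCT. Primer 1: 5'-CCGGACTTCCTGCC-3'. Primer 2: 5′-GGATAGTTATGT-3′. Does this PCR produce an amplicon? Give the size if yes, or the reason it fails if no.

No product — primer 2 has no binding site in the template.

Primer 2 (GGATAGTTATGT) does not match the top strand, and its reverse complement ACATAACTATCC does not match either.
With no annealing site for primer 2, no amplification occurs.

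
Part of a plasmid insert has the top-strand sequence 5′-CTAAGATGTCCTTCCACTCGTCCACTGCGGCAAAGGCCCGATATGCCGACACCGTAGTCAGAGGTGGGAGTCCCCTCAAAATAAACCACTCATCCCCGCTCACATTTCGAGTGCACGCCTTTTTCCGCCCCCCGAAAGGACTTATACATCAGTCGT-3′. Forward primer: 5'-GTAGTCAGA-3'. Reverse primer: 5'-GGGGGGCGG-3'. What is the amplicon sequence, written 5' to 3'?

5'-GTAGTCAGAGGTGGGAGTCCCCTCAAAATAAACCACTCATCCCCGCTCACATTTCGAGTGCACGCCTTTTTCCGCCCCCC-3'

Scanning the template, GTAGTCAGA occurs at positions 54–62; this primer anneals to the bottom strand there with its 3' end pointing downstream.
Taking the reverse complement of GGGGGGCGG gives CCGCCCCCC, found at positions 125–133 on the template; the primer anneals here to the top strand with its 3' end pointing upstream.
The product is the template from position 54 through 133 (80 bp).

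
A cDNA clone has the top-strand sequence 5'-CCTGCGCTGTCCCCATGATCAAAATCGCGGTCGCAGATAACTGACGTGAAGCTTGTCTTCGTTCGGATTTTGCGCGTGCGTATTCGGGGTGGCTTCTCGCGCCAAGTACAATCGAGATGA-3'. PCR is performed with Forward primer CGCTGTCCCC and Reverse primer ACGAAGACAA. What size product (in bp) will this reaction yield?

Forward primer CGCTGTCCCC is found on the top strand at positions 5–14.
Reverse complement of the reverse primer: TTGTCTTCGT. This occurs on the top strand at positions 53–62.
Amplicon spans positions 5–62: 58 bp.

58 bp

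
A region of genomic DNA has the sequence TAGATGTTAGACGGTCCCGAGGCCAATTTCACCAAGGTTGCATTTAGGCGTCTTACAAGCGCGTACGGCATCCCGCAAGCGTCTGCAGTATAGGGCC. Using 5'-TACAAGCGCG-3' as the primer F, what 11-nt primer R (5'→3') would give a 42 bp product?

5'-CCCTATACTGC-3'

The forward primer binds at positions 54–63, so a 42 bp product ends at position 54 + 42 − 1 = 95.
The reverse primer anneals to the top strand over positions 85–95, i.e. to GCAGTATAGGG.
Its sequence written 5'→3' is the reverse complement: CCCTATACTGC.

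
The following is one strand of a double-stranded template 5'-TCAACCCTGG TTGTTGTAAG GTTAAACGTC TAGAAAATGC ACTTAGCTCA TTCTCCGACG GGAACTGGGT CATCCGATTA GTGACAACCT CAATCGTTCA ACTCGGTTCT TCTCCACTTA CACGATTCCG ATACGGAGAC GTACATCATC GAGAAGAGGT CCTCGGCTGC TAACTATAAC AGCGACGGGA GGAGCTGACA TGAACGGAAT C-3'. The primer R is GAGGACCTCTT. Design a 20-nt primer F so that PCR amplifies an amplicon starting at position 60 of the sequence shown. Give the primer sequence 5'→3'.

The reverse primer's reverse complement AAGAGGTCCTC matches the template at positions 154–164; the product starts at position 60.
The forward primer is identical to the top strand over positions 60–79: GGGAACTGGGTCATCCGATT.

5'-GGGAACTGGGTCATCCGATT-3'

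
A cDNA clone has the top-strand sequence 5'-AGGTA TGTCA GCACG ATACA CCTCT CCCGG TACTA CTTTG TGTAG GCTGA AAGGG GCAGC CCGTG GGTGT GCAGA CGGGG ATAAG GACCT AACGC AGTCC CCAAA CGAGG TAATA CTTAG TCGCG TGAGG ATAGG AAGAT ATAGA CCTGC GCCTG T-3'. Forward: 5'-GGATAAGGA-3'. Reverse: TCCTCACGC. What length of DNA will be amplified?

Scanning the template, GGATAAGGA occurs at positions 79–87; this primer anneals to the bottom strand there with its 3' end pointing downstream.
Reverse complement of the reverse primer: GCGTGAGGA. This occurs on the top strand at positions 123–131.
The product runs from position 79 to position 131, so its length is 131 − 79 + 1 = 53 bp.

53 bp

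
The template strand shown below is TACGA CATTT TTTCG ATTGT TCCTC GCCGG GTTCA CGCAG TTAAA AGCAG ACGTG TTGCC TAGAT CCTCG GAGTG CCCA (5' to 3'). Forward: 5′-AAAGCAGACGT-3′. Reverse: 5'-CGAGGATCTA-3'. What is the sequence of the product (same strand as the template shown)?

Scanning the template, AAAGCAGACGT occurs at positions 44–54; this primer anneals to the bottom strand there with its 3' end pointing downstream.
The reverse primer's reverse complement is TAGATCCTCG, which matches the template at positions 61–70.
The product is the template from position 44 through 70 (27 bp).

5'-AAAGCAGACGTGTTGCCTAGATCCTCG-3'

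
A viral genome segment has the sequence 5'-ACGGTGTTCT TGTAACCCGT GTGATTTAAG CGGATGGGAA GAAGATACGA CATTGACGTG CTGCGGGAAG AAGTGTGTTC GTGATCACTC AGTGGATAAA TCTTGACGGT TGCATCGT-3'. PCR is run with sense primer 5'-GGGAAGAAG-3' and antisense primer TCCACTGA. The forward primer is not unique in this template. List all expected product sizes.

The forward primer GGGAAGAAG matches the top strand at positions 36–44, 65–73.
The reverse primer's reverse complement is TCAGTGGA, matching at positions 89–96.
Each forward site pairs with the reverse site to give a product ending at position 96: sizes 61, 32 bp.

61 bp, 32 bp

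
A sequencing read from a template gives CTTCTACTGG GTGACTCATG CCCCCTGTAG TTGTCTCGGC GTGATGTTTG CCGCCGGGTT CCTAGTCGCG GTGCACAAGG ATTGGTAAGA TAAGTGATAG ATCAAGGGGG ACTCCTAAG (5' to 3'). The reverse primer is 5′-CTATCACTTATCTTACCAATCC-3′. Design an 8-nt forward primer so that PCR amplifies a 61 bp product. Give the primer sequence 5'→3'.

5'-CGTGATGT-3'

The reverse primer's reverse complement GGATTGGTAAGATAAGTGATAG matches the template at positions 79–100, so the product ends at position 100.
A 61 bp product then starts at position 100 − 61 + 1 = 40.
The forward primer is identical to the top strand there: CGTGATGT.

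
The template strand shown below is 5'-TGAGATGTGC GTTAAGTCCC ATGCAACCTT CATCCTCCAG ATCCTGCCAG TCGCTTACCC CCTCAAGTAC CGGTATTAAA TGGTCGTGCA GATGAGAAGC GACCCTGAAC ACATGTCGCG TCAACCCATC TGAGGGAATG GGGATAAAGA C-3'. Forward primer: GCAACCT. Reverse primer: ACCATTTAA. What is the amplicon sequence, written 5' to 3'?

Forward primer GCAACCT is found on the top strand at positions 23–29.
Reverse complement of the reverse primer: TTAAATGGT. This occurs on the top strand at positions 76–84.
The product is the template from position 23 through 84 (62 bp).

5'-GCAACCTTCATCCTCCAGATCCTGCCAGTCGCTTACCCCCTCAAGTACCGGTATTAAATGGT-3'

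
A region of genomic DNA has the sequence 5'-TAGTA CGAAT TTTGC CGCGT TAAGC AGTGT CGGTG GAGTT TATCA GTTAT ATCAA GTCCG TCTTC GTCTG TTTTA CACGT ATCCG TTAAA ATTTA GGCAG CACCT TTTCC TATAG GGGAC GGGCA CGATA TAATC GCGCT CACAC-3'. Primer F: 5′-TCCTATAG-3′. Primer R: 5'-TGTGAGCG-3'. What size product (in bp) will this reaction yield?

37 bp

Forward primer TCCTATAG is found on the top strand at positions 108–115.
Taking the reverse complement of TGTGAGCG gives CGCTCACA, found at positions 137–144 on the template; the primer anneals here to the top strand with its 3' end pointing upstream.
Product length = (reverse-primer end) − (forward-primer start) + 1 = 144 − 108 + 1 = 37 bp.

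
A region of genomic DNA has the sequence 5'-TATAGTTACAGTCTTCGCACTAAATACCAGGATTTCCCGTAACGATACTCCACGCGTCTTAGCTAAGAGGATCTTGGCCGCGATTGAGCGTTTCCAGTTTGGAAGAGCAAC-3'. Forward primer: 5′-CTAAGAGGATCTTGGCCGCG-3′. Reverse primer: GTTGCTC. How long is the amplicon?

Scanning the template, CTAAGAGGATCTTGGCCGCG occurs at positions 63–82; this primer anneals to the bottom strand there with its 3' end pointing downstream.
The reverse primer's reverse complement is GAGCAAC, which matches the template at positions 105–111.
Product length = (reverse-primer end) − (forward-primer start) + 1 = 111 − 63 + 1 = 49 bp.

49 bp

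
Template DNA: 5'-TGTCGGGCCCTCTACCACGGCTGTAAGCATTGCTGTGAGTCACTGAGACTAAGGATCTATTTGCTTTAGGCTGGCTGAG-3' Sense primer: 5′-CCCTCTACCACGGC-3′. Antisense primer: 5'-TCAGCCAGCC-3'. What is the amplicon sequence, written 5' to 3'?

Forward primer CCCTCTACCACGGC is found on the top strand at positions 8–21.
The reverse primer's reverse complement is GGCTGGCTGA, which matches the template at positions 69–78.
The product is the template from position 8 through 78 (71 bp).

5'-CCCTCTACCACGGCTGTAAGCATTGCTGTGAGTCACTGAGACTAAGGATCTATTTGCTTTAGGCTGGCTGA-3'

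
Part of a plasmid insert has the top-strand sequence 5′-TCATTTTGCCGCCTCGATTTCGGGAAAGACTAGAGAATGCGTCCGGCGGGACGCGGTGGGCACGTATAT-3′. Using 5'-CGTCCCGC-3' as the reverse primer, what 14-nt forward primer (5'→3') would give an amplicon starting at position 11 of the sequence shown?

5'-GCCTCGATTTCGGG-3'

The reverse primer's reverse complement GCGGGACG matches the template at positions 46–53; the product starts at position 11.
The forward primer is identical to the top strand over positions 11–24: GCCTCGATTTCGGG.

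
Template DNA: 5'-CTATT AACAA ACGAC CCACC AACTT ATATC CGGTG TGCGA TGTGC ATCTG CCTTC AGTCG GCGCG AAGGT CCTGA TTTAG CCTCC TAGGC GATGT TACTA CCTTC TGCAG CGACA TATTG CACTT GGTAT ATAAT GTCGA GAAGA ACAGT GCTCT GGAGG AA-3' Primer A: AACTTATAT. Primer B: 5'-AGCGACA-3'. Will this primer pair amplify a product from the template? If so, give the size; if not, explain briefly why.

No product — both primers anneal to the same strand and extend in the same direction.

Primer A (AACTTATAT) matches the top strand at positions 21–29 (3' end points downstream).
Primer B (AGCGACA) also matches the top strand directly, at positions 109–115 — its reverse complement TGTCGCT is not present.
Both primers anneal to the bottom strand with 3' ends pointing the same way, so neither can prime synthesis back toward the other.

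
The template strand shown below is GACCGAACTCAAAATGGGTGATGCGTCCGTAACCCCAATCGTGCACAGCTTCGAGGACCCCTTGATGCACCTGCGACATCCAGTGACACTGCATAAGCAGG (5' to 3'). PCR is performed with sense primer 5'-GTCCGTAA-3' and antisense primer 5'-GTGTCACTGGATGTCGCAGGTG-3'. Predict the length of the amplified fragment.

The forward primer matches the template at positions 25–32.
Reverse complement of the reverse primer: CACCTGCGACATCCAGTGACAC. This occurs on the top strand at positions 68–89.
Amplicon spans positions 25–89: 65 bp.

65 bp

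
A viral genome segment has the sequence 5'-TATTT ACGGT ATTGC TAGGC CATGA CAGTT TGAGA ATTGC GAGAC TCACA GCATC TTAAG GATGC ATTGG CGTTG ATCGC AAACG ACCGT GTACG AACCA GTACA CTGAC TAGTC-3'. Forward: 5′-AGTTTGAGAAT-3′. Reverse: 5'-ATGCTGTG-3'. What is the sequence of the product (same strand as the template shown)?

5'-AGTTTGAGAATTGCGAGACTCACAGCAT-3'

The forward primer matches the template at positions 27–37.
Reverse complement of the reverse primer: CACAGCAT. This occurs on the top strand at positions 47–54.
The product is the template from position 27 through 54 (28 bp).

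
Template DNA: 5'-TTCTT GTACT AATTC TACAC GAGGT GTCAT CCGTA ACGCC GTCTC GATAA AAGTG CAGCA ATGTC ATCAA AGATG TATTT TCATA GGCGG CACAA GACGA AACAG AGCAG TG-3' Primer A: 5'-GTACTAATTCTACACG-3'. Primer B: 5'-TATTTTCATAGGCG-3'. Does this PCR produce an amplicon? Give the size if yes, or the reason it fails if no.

Primer A (GTACTAATTCTACACG) matches the top strand at positions 6–21 (3' end points downstream).
Primer B (TATTTTCATAGGCG) also matches the top strand directly, at positions 76–89 — its reverse complement CGCCTATGAAAATA is not present.
Both primers anneal to the bottom strand with 3' ends pointing the same way, so neither can prime synthesis back toward the other.

No product — both primers anneal to the same strand and extend in the same direction.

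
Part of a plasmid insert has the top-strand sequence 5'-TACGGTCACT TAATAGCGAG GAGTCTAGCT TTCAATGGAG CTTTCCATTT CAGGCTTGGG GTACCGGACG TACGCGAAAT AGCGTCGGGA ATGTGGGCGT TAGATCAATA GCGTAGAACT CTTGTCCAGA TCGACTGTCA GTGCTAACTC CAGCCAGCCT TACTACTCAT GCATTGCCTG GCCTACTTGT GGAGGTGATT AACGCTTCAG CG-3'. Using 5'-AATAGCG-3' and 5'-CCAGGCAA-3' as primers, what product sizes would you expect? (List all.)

170 bp, 104 bp, 75 bp

The forward primer AATAGCG matches the top strand at positions 12–18, 78–84, 107–113.
The reverse primer's reverse complement is TTGCCTGG, matching at positions 174–181.
Each forward site pairs with the reverse site to give a product ending at position 181: sizes 170, 104, 75 bp.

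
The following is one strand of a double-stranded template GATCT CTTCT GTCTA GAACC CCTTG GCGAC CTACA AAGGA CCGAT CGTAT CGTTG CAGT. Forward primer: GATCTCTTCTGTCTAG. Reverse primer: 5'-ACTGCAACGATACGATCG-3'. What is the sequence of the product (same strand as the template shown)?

5'-GATCTCTTCTGTCTAGAACCCCTTGGCGACCTACAAAGGACCGATCGTATCGTTGCAGT-3'

The forward primer matches the template at positions 1–16.
Taking the reverse complement of ACTGCAACGATACGATCG gives CGATCGTATCGTTGCAGT, found at positions 42–59 on the template; the primer anneals here to the top strand with its 3' end pointing upstream.
The product is the template from position 1 through 59 (59 bp).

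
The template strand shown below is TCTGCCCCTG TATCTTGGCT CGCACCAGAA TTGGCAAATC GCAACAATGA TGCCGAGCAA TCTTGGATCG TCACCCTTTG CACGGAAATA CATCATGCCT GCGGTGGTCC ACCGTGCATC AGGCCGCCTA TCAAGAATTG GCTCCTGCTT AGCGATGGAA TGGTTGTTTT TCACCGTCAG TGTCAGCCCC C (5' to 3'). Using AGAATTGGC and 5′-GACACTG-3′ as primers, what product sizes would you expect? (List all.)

The forward primer AGAATTGGC matches the top strand at positions 27–35, 134–142.
The reverse primer's reverse complement is CAGTGTC, matching at positions 178–184.
Each forward site pairs with the reverse site to give a product ending at position 184: sizes 158, 51 bp.

158 bp, 51 bp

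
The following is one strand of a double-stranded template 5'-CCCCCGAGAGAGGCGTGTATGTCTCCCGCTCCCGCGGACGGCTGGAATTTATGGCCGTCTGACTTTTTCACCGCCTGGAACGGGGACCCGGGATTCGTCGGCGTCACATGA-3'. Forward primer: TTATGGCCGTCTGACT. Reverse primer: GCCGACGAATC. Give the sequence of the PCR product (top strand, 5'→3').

Forward primer TTATGGCCGTCTGACT is found on the top strand at positions 49–64.
The reverse primer's reverse complement is GATTCGTCGGC, which matches the template at positions 92–102.
The product is the template from position 49 through 102 (54 bp).

5'-TTATGGCCGTCTGACTTTTTCACCGCCTGGAACGGGGACCCGGGATTCGTCGGC-3'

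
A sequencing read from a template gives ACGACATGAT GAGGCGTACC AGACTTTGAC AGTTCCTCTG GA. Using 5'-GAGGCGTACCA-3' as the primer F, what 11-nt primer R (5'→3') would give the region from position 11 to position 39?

5'-AGAGGAACTGT-3'

The product's 3' end on the top strand is position 39.
The reverse primer anneals to the top strand over positions 29–39, i.e. to ACAGTTCCTCT.
Its sequence written 5'→3' is the reverse complement: AGAGGAACTGT.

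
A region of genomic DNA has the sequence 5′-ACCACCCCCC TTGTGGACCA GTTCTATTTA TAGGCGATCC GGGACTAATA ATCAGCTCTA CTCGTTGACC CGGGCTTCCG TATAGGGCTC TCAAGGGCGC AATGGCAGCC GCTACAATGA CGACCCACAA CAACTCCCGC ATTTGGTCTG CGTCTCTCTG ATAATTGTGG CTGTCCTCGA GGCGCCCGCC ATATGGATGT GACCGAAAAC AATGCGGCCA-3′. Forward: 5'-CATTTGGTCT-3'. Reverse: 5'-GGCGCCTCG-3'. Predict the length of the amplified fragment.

47 bp

Forward primer CATTTGGTCT is found on the top strand at positions 140–149.
Taking the reverse complement of GGCGCCTCG gives CGAGGCGCC, found at positions 178–186 on the template; the primer anneals here to the top strand with its 3' end pointing upstream.
The product runs from position 140 to position 186, so its length is 186 − 140 + 1 = 47 bp.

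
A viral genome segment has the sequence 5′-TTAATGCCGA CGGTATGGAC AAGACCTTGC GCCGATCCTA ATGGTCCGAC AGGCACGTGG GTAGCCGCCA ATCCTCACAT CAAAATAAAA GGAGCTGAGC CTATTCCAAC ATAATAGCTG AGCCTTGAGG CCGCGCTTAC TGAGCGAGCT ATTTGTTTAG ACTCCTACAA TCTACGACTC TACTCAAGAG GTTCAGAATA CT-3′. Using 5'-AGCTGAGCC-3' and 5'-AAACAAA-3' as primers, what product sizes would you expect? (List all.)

66 bp, 43 bp

The forward primer AGCTGAGCC matches the top strand at positions 93–101, 116–124.
The reverse primer's reverse complement is TTTGTTT, matching at positions 152–158.
Each forward site pairs with the reverse site to give a product ending at position 158: sizes 66, 43 bp.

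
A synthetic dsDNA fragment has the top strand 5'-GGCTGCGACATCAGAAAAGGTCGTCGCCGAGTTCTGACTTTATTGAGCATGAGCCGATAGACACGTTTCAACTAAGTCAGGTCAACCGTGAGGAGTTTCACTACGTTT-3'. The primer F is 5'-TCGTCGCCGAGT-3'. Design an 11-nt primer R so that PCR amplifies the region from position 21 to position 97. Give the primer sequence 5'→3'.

5'-AACTCCTCACG-3'

The product's 3' end on the top strand is position 97.
The reverse primer anneals to the top strand over positions 87–97, i.e. to CGTGAGGAGTT.
Its sequence written 5'→3' is the reverse complement: AACTCCTCACG.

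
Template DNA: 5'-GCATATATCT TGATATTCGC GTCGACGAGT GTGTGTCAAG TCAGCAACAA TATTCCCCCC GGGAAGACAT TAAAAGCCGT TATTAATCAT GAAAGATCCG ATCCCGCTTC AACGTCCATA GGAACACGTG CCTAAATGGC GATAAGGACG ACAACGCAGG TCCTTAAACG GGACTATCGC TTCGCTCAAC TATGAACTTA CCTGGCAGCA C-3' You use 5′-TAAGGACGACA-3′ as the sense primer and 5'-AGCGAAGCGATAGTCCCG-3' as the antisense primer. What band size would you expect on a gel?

Forward primer TAAGGACGACA is found on the top strand at positions 143–153.
Reverse complement of the reverse primer: CGGGACTATCGCTTCGCT. This occurs on the top strand at positions 169–186.
Amplicon spans positions 143–186: 44 bp.

44 bp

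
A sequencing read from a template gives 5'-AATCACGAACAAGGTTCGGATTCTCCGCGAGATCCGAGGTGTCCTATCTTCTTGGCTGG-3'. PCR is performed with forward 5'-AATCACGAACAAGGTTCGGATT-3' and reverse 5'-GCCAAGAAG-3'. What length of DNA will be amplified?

Forward primer AATCACGAACAAGGTTCGGATT is found on the top strand at positions 1–22.
Reverse complement of the reverse primer: CTTCTTGGC. This occurs on the top strand at positions 48–56.
Amplicon spans positions 1–56: 56 bp.

56 bp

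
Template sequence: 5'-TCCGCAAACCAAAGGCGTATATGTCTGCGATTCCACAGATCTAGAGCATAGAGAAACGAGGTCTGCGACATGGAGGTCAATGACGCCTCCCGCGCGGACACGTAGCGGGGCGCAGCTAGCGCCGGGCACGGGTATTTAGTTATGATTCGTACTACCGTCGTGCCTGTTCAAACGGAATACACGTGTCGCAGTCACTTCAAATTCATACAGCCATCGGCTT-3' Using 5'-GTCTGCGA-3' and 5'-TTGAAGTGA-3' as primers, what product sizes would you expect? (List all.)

178 bp, 140 bp

The forward primer GTCTGCGA matches the top strand at positions 23–30, 61–68.
The reverse primer's reverse complement is TCACTTCAA, matching at positions 192–200.
Each forward site pairs with the reverse site to give a product ending at position 200: sizes 178, 140 bp.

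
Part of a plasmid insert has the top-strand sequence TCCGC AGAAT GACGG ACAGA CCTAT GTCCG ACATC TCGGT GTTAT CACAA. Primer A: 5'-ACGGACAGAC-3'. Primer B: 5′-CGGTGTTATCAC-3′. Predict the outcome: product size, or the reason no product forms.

No product — both primers anneal to the same strand and extend in the same direction.

Primer A (ACGGACAGAC) matches the top strand at positions 12–21 (3' end points downstream).
Primer B (CGGTGTTATCAC) also matches the top strand directly, at positions 37–48 — its reverse complement GTGATAACACCG is not present.
Both primers anneal to the bottom strand with 3' ends pointing the same way, so neither can prime synthesis back toward the other.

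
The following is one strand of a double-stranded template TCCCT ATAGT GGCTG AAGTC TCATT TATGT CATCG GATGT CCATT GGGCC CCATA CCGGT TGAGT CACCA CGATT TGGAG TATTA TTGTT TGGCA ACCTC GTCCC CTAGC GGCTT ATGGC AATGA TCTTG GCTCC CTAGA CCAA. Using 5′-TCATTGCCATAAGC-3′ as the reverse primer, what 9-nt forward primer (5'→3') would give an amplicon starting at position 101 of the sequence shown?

5'-GTCCCCTAG-3'

The reverse primer's reverse complement GCTTATGGCAATGA matches the template at positions 112–125; the product starts at position 101.
The forward primer is identical to the top strand over positions 101–109: GTCCCCTAG.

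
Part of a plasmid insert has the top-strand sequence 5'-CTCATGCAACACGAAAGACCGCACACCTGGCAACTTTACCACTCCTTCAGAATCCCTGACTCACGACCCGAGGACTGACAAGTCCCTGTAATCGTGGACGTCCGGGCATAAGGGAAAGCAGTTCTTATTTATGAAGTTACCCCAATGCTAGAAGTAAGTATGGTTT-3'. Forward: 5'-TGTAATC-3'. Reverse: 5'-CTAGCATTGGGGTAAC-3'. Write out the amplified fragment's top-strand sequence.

Forward primer TGTAATC is found on the top strand at positions 87–93.
Reverse complement of the reverse primer: GTTACCCCAATGCTAG. This occurs on the top strand at positions 136–151.
The product is the template from position 87 through 151 (65 bp).

5'-TGTAATCGTGGACGTCCGGGCATAAGGGAAAGCAGTTCTTATTTATGAAGTTACCCCAATGCTAG-3'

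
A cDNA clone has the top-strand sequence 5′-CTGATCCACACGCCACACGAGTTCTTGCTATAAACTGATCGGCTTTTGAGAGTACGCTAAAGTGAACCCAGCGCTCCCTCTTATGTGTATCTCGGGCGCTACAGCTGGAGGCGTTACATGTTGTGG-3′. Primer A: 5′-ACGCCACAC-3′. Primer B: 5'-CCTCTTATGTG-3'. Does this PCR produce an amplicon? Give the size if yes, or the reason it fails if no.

No product — both primers anneal to the same strand and extend in the same direction.

Primer A (ACGCCACAC) matches the top strand at positions 10–18 (3' end points downstream).
Primer B (CCTCTTATGTG) also matches the top strand directly, at positions 77–87 — its reverse complement CACATAAGAGG is not present.
Both primers anneal to the bottom strand with 3' ends pointing the same way, so neither can prime synthesis back toward the other.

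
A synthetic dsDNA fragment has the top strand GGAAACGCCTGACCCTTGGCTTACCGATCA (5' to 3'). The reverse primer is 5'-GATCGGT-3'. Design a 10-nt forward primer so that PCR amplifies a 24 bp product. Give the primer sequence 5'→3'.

5'-CGCCTGACCC-3'

The reverse primer's reverse complement ACCGATC matches the template at positions 23–29, so the product ends at position 29.
A 24 bp product then starts at position 29 − 24 + 1 = 6.
The forward primer is identical to the top strand there: CGCCTGACCC.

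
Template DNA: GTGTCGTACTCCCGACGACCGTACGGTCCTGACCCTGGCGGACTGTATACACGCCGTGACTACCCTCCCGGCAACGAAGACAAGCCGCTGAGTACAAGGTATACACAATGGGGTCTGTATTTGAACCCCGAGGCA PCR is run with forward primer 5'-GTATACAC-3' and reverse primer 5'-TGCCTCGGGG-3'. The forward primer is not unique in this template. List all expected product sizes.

91 bp, 37 bp

The forward primer GTATACAC matches the top strand at positions 45–52, 99–106.
The reverse primer's reverse complement is CCCCGAGGCA, matching at positions 126–135.
Each forward site pairs with the reverse site to give a product ending at position 135: sizes 91, 37 bp.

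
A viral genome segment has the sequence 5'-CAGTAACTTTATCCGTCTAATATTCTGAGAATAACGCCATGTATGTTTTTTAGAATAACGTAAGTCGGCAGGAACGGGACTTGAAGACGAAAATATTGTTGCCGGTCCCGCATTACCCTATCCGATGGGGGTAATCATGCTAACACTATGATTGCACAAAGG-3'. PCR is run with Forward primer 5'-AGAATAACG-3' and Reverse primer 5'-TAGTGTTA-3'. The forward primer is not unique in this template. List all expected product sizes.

121 bp, 97 bp

The forward primer AGAATAACG matches the top strand at positions 28–36, 52–60.
The reverse primer's reverse complement is TAACACTA, matching at positions 141–148.
Each forward site pairs with the reverse site to give a product ending at position 148: sizes 121, 97 bp.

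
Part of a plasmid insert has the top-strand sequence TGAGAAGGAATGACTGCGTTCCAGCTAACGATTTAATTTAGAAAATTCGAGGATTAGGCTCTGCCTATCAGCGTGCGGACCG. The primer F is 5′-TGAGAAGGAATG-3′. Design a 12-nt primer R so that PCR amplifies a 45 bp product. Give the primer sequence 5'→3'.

5'-TTTTCTAAATTA-3'

The forward primer binds at positions 1–12, so a 45 bp product ends at position 1 + 45 − 1 = 45.
The reverse primer anneals to the top strand over positions 34–45, i.e. to TAATTTAGAAAA.
Its sequence written 5'→3' is the reverse complement: TTTTCTAAATTA.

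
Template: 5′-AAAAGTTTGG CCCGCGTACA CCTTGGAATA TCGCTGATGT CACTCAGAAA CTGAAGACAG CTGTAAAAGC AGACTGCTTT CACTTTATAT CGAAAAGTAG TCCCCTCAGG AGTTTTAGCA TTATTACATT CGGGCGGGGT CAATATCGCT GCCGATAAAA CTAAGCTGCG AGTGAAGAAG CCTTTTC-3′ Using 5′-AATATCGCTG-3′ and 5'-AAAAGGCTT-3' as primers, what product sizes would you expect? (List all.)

160 bp, 45 bp

The forward primer AATATCGCTG matches the top strand at positions 27–36, 142–151.
The reverse primer's reverse complement is AAGCCTTTT, matching at positions 178–186.
Each forward site pairs with the reverse site to give a product ending at position 186: sizes 160, 45 bp.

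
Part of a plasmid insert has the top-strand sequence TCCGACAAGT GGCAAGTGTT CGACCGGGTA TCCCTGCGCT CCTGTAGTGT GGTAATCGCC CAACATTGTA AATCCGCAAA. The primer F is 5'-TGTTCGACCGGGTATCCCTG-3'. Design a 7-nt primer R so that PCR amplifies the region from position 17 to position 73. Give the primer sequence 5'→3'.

The product's 3' end on the top strand is position 73.
The reverse primer anneals to the top strand over positions 67–73, i.e. to TGTAAAT.
Its sequence written 5'→3' is the reverse complement: ATTTACA.

5'-ATTTACA-3'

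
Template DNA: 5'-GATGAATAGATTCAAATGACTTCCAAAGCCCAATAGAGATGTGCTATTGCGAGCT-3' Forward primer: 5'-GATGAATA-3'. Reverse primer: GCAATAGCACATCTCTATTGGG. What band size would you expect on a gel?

Forward primer GATGAATA is found on the top strand at positions 1–8.
The reverse primer's reverse complement is CCCAATAGAGATGTGCTATTGC, which matches the template at positions 29–50.
Product length = (reverse-primer end) − (forward-primer start) + 1 = 50 − 1 + 1 = 50 bp.

50 bp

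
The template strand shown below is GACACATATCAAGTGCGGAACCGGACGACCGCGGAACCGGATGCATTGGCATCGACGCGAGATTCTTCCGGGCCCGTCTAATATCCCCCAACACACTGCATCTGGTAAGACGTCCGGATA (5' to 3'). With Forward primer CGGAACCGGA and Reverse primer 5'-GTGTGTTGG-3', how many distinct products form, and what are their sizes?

Two products: 81 bp, 65 bp

The forward primer CGGAACCGGA matches the top strand at positions 16–25, 32–41.
The reverse primer's reverse complement is CCAACACAC, matching at positions 88–96.
Each forward site pairs with the reverse site to give a product ending at position 96: sizes 81, 65 bp.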